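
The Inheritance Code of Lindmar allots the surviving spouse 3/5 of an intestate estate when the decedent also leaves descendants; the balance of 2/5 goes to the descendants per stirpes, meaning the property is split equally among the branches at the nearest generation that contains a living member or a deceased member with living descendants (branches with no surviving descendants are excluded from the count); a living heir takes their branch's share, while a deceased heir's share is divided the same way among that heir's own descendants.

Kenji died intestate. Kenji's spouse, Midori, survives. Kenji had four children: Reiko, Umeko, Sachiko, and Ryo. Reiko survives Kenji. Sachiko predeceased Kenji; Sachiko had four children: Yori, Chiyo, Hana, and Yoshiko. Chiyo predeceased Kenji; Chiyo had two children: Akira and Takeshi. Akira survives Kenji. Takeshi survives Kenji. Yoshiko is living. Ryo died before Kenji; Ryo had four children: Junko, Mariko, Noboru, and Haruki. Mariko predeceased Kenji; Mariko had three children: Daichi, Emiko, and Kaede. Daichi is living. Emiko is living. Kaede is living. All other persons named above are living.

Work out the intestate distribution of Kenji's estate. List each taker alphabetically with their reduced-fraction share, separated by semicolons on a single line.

Akira 1/80; Daichi 1/120; Emiko 1/120; Hana 1/40; Haruki 1/40; Junko 1/40; Kaede 1/120; Midori 3/5; Noboru 1/40; Reiko 1/10; Takeshi 1/80; Umeko 1/10; Yori 1/40; Yoshiko 1/40

Midori, as surviving spouse, takes 3/5.
The remaining 2/5 passes to Kenji's descendants per stirpes.
The 2/5 is divided into 4 equal shares of 1/10 among Reiko, Umeko, Sachiko, Ryo.
Reiko is living and takes 1/10.
Umeko is living and takes 1/10.
Sachiko predeceased; the 1/10 allotted to Sachiko's branch passes to Sachiko's issue by representation.
The 1/10 is divided into 4 equal shares of 1/40 among Yori, Chiyo, Hana, Yoshiko.
Yori is living and takes 1/40.
Chiyo predeceased; the 1/40 allotted to Chiyo's branch passes to Chiyo's issue by representation.
The 1/40 is divided into 2 equal shares of 1/80 among Akira, Takeshi.
Akira is living and takes 1/80.
Takeshi is living and takes 1/80.
Hana is living and takes 1/40.
Yoshiko is living and takes 1/40.
Ryo predeceased; the 1/10 allotted to Ryo's branch passes to Ryo's issue by representation.
The 1/10 is divided into 4 equal shares of 1/40 among Junko, Mariko, Noboru, Haruki.
Junko is living and takes 1/40.
Mariko predeceased; the 1/40 allotted to Mariko's branch passes to Mariko's issue by representation.
The 1/40 is divided into 3 equal shares of 1/120 among Daichi, Emiko, Kaede.
Daichi is living and takes 1/120.
Emiko is living and takes 1/120.
Kaede is living and takes 1/120.
Noboru is living and takes 1/40.
Haruki is living and takes 1/40.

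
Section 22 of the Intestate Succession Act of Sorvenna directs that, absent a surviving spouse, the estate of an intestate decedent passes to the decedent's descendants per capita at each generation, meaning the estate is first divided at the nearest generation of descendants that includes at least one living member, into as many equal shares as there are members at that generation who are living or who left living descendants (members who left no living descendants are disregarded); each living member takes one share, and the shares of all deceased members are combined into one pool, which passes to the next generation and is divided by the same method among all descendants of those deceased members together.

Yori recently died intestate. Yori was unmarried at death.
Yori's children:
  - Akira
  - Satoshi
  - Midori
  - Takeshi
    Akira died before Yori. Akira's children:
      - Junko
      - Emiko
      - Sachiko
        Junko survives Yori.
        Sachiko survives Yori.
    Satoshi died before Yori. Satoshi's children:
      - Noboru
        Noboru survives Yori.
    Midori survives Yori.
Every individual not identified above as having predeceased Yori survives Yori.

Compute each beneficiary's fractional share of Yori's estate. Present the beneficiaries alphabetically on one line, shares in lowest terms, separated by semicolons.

There is no surviving spouse, so the entire estate passes to Yori's descendants per capita at each generation.
At generation 1 (Akira, Satoshi, Midori, Takeshi) there are 4 shares of (1)/4 = 1/4 each.
Living: Midori and Takeshi — each takes 1/4.
Deceased: Akira and Satoshi. Their combined 1/2 is pooled and carried to generation 2.
At generation 2 (Junko, Emiko, Sachiko, Noboru) there are 4 shares of (1/2)/4 = 1/8 each.
Living: Junko, Emiko, Sachiko, and Noboru — each takes 1/8.

Emiko 1/8; Junko 1/8; Midori 1/4; Noboru 1/8; Sachiko 1/8; Takeshi 1/4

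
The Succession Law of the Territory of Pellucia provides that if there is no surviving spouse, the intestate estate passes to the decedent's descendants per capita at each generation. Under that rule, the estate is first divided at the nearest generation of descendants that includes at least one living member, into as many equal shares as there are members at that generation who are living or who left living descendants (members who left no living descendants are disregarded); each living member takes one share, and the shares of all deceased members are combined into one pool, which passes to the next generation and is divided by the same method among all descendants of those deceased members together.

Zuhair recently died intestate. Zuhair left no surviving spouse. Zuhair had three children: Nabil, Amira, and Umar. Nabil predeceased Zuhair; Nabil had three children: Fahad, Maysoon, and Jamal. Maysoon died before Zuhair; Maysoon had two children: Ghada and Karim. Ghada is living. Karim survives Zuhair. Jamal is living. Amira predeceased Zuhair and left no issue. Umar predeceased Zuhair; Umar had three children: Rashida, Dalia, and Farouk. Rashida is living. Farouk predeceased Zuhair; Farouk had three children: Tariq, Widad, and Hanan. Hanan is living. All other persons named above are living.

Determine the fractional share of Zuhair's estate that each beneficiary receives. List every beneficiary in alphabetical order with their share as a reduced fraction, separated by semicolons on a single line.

There is no surviving spouse, so the entire estate passes to Zuhair's descendants per capita at each generation.
No one at generation 1 (Nabil, Umar) is living; moving to the next generation.
At generation 2 (Fahad, Maysoon, Jamal, Rashida, Dalia, Farouk) there are 6 shares of (1)/6 = 1/6 each.
Living: Fahad, Jamal, Rashida, and Dalia — each takes 1/6.
Deceased: Maysoon and Farouk. Their combined 1/3 is pooled and carried to generation 3.
At generation 3 (Ghada, Karim, Tariq, Widad, Hanan) there are 5 shares of (1/3)/5 = 1/15 each.
Living: Ghada, Karim, Tariq, Widad, and Hanan — each takes 1/15.

Dalia 1/6; Fahad 1/6; Ghada 1/15; Hanan 1/15; Jamal 1/6; Karim 1/15; Rashida 1/6; Tariq 1/15; Widad 1/15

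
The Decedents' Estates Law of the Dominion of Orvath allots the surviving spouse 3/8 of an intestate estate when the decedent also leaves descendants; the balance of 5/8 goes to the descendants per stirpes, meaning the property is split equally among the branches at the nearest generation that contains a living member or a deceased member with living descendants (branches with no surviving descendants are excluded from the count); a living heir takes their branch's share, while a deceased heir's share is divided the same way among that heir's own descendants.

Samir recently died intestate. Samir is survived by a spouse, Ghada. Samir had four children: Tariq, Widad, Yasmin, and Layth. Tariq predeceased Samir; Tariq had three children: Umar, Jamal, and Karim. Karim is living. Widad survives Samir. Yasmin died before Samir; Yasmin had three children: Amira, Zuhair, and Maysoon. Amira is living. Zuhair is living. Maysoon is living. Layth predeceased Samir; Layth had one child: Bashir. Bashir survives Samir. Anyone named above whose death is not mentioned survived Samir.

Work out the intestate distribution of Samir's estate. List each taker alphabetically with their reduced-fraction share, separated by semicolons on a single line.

Amira 5/96; Bashir 5/32; Ghada 3/8; Jamal 5/96; Karim 5/96; Maysoon 5/96; Umar 5/96; Widad 5/32; Zuhair 5/96

Ghada, as surviving spouse, takes 3/8.
The remaining 5/8 passes to Samir's descendants per stirpes.
The 5/8 is divided into 4 equal shares of 5/32 among Tariq, Widad, Yasmin, Layth.
Tariq predeceased; the 5/32 allotted to Tariq's branch passes to Tariq's issue by representation.
The 5/32 is divided into 3 equal shares of 5/96 among Umar, Jamal, Karim.
Umar is living and takes 5/96.
Jamal is living and takes 5/96.
Karim is living and takes 5/96.
Widad is living and takes 5/32.
Yasmin predeceased; the 5/32 allotted to Yasmin's branch passes to Yasmin's issue by representation.
The 5/32 is divided into 3 equal shares of 5/96 among Amira, Zuhair, Maysoon.
Amira is living and takes 5/96.
Zuhair is living and takes 5/96.
Maysoon is living and takes 5/96.
Layth predeceased; the 5/32 allotted to Layth's branch passes to Layth's issue by representation.
Bashir is the sole taker at this level and receives the full 5/32.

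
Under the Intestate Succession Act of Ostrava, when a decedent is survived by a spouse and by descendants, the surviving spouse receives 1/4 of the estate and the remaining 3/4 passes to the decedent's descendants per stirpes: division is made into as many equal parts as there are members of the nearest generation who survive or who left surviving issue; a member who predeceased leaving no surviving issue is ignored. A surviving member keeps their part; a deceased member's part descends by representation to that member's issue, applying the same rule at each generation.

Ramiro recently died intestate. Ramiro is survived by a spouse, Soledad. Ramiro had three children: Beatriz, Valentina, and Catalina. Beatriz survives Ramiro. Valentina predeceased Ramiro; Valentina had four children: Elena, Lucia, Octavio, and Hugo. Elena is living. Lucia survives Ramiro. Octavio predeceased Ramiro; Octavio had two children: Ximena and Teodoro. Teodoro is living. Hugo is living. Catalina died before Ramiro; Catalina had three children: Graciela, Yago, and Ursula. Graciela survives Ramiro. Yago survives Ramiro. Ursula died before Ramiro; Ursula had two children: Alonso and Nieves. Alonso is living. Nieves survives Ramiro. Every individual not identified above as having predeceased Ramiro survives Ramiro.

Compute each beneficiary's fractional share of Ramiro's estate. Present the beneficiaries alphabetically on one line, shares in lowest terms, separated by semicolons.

Alonso 1/24; Beatriz 1/4; Elena 1/16; Graciela 1/12; Hugo 1/16; Lucia 1/16; Nieves 1/24; Soledad 1/4; Teodoro 1/32; Ximena 1/32; Yago 1/12

Soledad, as surviving spouse, takes 1/4.
The remaining 3/4 passes to Ramiro's descendants per stirpes.
The 3/4 is divided into 3 equal shares of 1/4 among Beatriz, Valentina, Catalina.
Beatriz is living and takes 1/4.
Valentina predeceased; the 1/4 allotted to Valentina's branch passes to Valentina's issue by representation.
The 1/4 is divided into 4 equal shares of 1/16 among Elena, Lucia, Octavio, Hugo.
Elena is living and takes 1/16.
Lucia is living and takes 1/16.
Octavio predeceased; the 1/16 allotted to Octavio's branch passes to Octavio's issue by representation.
The 1/16 is divided into 2 equal shares of 1/32 among Ximena, Teodoro.
Ximena is living and takes 1/32.
Teodoro is living and takes 1/32.
Hugo is living and takes 1/16.
Catalina predeceased; the 1/4 allotted to Catalina's branch passes to Catalina's issue by representation.
The 1/4 is divided into 3 equal shares of 1/12 among Graciela, Yago, Ursula.
Graciela is living and takes 1/12.
Yago is living and takes 1/12.
Ursula predeceased; the 1/12 allotted to Ursula's branch passes to Ursula's issue by representation.
The 1/12 is divided into 2 equal shares of 1/24 among Alonso, Nieves.
Alonso is living and takes 1/24.
Nieves is living and takes 1/24.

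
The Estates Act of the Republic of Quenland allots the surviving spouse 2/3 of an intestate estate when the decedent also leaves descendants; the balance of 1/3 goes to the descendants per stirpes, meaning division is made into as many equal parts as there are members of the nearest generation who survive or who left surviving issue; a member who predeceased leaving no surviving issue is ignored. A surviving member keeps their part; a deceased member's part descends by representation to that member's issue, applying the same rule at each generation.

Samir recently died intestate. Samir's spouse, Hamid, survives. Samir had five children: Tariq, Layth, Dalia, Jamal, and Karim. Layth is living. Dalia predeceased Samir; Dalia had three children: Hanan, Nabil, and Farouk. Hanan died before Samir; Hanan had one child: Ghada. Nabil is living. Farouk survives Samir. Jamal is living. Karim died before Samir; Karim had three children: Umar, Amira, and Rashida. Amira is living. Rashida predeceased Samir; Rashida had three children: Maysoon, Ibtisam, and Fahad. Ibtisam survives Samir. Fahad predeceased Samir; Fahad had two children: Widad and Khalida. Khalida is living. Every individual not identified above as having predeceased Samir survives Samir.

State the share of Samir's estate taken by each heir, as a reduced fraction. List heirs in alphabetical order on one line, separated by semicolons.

Hamid, as surviving spouse, takes 2/3.
The remaining 1/3 passes to Samir's descendants per stirpes.
The 1/3 is divided into 5 equal shares of 1/15 among Tariq, Layth, Dalia, Jamal, Karim.
Tariq is living and takes 1/15.
Layth is living and takes 1/15.
Dalia predeceased; the 1/15 allotted to Dalia's branch passes to Dalia's issue by representation.
The 1/15 is divided into 3 equal shares of 1/45 among Hanan, Nabil, Farouk.
Hanan predeceased; the 1/45 allotted to Hanan's branch passes to Hanan's issue by representation.
Ghada is the sole taker at this level and receives the full 1/45.
Nabil is living and takes 1/45.
Farouk is living and takes 1/45.
Jamal is living and takes 1/15.
Karim predeceased; the 1/15 allotted to Karim's branch passes to Karim's issue by representation.
The 1/15 is divided into 3 equal shares of 1/45 among Umar, Amira, Rashida.
Umar is living and takes 1/45.
Amira is living and takes 1/45.
Rashida predeceased; the 1/45 allotted to Rashida's branch passes to Rashida's issue by representation.
The 1/45 is divided into 3 equal shares of 1/135 among Maysoon, Ibtisam, Fahad.
Maysoon is living and takes 1/135.
Ibtisam is living and takes 1/135.
Fahad predeceased; the 1/135 allotted to Fahad's branch passes to Fahad's issue by representation.
The 1/135 is divided into 2 equal shares of 1/270 among Widad, Khalida.
Widad is living and takes 1/270.
Khalida is living and takes 1/270.

Amira 1/45; Farouk 1/45; Ghada 1/45; Hamid 2/3; Ibtisam 1/135; Jamal 1/15; Khalida 1/270; Layth 1/15; Maysoon 1/135; Nabil 1/45; Tariq 1/15; Umar 1/45; Widad 1/270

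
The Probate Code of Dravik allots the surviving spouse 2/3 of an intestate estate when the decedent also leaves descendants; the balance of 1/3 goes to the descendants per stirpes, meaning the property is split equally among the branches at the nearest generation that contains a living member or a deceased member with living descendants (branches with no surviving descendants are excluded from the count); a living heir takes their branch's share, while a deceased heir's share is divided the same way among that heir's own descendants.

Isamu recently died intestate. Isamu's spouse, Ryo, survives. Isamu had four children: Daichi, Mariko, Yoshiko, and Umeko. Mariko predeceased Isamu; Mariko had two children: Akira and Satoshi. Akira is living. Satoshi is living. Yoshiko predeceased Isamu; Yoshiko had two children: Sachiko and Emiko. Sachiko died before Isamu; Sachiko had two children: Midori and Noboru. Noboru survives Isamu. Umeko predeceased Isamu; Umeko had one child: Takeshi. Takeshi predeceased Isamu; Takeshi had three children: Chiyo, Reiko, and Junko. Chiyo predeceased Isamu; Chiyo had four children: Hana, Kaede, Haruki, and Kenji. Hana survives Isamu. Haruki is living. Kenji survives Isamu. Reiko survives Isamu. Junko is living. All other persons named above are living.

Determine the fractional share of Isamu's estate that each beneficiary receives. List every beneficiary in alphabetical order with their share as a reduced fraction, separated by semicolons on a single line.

Akira 1/24; Daichi 1/12; Emiko 1/24; Hana 1/144; Haruki 1/144; Junko 1/36; Kaede 1/144; Kenji 1/144; Midori 1/48; Noboru 1/48; Reiko 1/36; Ryo 2/3; Satoshi 1/24

Ryo, as surviving spouse, takes 2/3.
The remaining 1/3 passes to Isamu's descendants per stirpes.
The 1/3 is divided into 4 equal shares of 1/12 among Daichi, Mariko, Yoshiko, Umeko.
Daichi is living and takes 1/12.
Mariko predeceased; the 1/12 allotted to Mariko's branch passes to Mariko's issue by representation.
The 1/12 is divided into 2 equal shares of 1/24 among Akira, Satoshi.
Akira is living and takes 1/24.
Satoshi is living and takes 1/24.
Yoshiko predeceased; the 1/12 allotted to Yoshiko's branch passes to Yoshiko's issue by representation.
The 1/12 is divided into 2 equal shares of 1/24 among Sachiko, Emiko.
Sachiko predeceased; the 1/24 allotted to Sachiko's branch passes to Sachiko's issue by representation.
The 1/24 is divided into 2 equal shares of 1/48 among Midori, Noboru.
Midori is living and takes 1/48.
Noboru is living and takes 1/48.
Emiko is living and takes 1/24.
Umeko predeceased; the 1/12 allotted to Umeko's branch passes to Umeko's issue by representation.
Takeshi's line is the sole branch at this level, so the full 1/12 passes to Takeshi's issue by representation.
The 1/12 is divided into 3 equal shares of 1/36 among Chiyo, Reiko, Junko.
Chiyo predeceased; the 1/36 allotted to Chiyo's branch passes to Chiyo's issue by representation.
The 1/36 is divided into 4 equal shares of 1/144 among Hana, Kaede, Haruki, Kenji.
Hana is living and takes 1/144.
Kaede is living and takes 1/144.
Haruki is living and takes 1/144.
Kenji is living and takes 1/144.
Reiko is living and takes 1/36.
Junko is living and takes 1/36.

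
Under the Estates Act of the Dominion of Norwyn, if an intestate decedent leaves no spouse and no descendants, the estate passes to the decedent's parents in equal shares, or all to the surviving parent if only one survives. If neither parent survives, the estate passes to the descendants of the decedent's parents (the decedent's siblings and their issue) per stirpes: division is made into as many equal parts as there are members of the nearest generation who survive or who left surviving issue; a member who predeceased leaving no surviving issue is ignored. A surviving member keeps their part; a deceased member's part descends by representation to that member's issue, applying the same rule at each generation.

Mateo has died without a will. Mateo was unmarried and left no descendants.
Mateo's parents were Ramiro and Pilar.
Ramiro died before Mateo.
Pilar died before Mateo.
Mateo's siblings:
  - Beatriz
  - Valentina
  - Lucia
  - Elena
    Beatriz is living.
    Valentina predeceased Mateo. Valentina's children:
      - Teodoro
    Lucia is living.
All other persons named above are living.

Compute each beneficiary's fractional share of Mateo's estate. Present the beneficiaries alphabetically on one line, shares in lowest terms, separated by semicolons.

Neither parent survives and there are no descendants, so the estate passes to Mateo's siblings and their issue per stirpes.
The estate is divided into 4 equal shares of 1/4 among Beatriz, Valentina, Lucia, Elena.
Beatriz is living and takes 1/4.
Valentina predeceased; the 1/4 allotted to Valentina's branch passes to Valentina's issue by representation.
Teodoro is the sole taker at this level and receives the full 1/4.
Lucia is living and takes 1/4.
Elena is living and takes 1/4.

Beatriz 1/4; Elena 1/4; Lucia 1/4; Teodoro 1/4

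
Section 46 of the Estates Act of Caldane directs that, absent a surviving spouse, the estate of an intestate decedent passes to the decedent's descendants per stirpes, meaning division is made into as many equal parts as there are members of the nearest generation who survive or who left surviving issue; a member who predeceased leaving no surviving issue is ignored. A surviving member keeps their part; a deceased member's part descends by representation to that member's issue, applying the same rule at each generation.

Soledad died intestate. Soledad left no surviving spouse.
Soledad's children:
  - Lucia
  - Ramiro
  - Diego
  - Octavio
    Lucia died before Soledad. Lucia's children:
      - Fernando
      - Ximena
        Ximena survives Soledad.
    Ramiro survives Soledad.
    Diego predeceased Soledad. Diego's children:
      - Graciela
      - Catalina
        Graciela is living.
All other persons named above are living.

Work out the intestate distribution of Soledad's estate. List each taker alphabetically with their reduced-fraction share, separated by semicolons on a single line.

Catalina 1/8; Fernando 1/8; Graciela 1/8; Octavio 1/4; Ramiro 1/4; Ximena 1/8

There is no surviving spouse, so the entire estate passes to Soledad's descendants per stirpes.
The estate is divided into 4 equal shares of 1/4 among Lucia, Ramiro, Diego, Octavio.
Lucia predeceased; the 1/4 allotted to Lucia's branch passes to Lucia's issue by representation.
The 1/4 is divided into 2 equal shares of 1/8 among Fernando, Ximena.
Fernando is living and takes 1/8.
Ximena is living and takes 1/8.
Ramiro is living and takes 1/4.
Diego predeceased; the 1/4 allotted to Diego's branch passes to Diego's issue by representation.
The 1/4 is divided into 2 equal shares of 1/8 among Graciela, Catalina.
Graciela is living and takes 1/8.
Catalina is living and takes 1/8.
Octavio is living and takes 1/4.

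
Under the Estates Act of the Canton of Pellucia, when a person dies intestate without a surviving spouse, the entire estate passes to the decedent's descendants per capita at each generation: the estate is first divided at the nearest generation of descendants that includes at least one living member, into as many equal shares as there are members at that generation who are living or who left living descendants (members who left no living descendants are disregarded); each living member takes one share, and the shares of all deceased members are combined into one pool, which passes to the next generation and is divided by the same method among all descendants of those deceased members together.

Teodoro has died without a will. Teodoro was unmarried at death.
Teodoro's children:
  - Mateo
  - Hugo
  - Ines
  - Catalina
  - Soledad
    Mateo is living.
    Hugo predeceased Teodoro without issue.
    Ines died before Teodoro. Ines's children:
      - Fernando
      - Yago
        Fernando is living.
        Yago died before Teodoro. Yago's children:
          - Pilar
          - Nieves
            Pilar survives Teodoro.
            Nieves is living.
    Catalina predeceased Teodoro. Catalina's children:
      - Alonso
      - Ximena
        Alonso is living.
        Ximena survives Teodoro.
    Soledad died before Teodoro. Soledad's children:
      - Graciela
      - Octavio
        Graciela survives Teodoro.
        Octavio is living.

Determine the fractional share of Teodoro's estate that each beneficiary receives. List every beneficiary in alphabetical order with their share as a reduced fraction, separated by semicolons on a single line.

There is no surviving spouse, so the entire estate passes to Teodoro's descendants per capita at each generation.
At generation 1 (Mateo, Ines, Catalina, Soledad) there are 4 shares of (1)/4 = 1/4 each.
Living: Mateo — each takes 1/4.
Deceased: Ines, Catalina, and Soledad. Their combined 3/4 is pooled and carried to generation 2.
At generation 2 (Fernando, Yago, Alonso, Ximena, Graciela, Octavio) there are 6 shares of (3/4)/6 = 1/8 each.
Living: Fernando, Alonso, Ximena, Graciela, and Octavio — each takes 1/8.
Deceased: Yago. That 1/8 share is carried to generation 3.
At generation 3 (Pilar, Nieves) there are 2 shares of (1/8)/2 = 1/16 each.
Living: Pilar and Nieves — each takes 1/16.

Alonso 1/8; Fernando 1/8; Graciela 1/8; Mateo 1/4; Nieves 1/16; Octavio 1/8; Pilar 1/16; Ximena 1/8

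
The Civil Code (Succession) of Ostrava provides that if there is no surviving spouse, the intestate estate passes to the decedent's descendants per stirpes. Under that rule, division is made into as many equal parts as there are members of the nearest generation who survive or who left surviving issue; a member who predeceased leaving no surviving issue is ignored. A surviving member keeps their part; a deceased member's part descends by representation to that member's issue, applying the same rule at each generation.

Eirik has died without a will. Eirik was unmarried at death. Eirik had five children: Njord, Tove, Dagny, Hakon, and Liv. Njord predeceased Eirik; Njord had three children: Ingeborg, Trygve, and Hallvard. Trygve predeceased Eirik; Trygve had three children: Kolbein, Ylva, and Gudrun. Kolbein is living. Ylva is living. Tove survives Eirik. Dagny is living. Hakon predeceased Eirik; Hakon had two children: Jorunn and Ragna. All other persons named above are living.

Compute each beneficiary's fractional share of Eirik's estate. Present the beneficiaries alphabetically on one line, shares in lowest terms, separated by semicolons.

Dagny 1/5; Gudrun 1/45; Hallvard 1/15; Ingeborg 1/15; Jorunn 1/10; Kolbein 1/45; Liv 1/5; Ragna 1/10; Tove 1/5; Ylva 1/45

There is no surviving spouse, so the entire estate passes to Eirik's descendants per stirpes.
The estate is divided into 5 equal shares of 1/5 among Njord, Tove, Dagny, Hakon, Liv.
Njord predeceased; the 1/5 allotted to Njord's branch passes to Njord's issue by representation.
The 1/5 is divided into 3 equal shares of 1/15 among Ingeborg, Trygve, Hallvard.
Ingeborg is living and takes 1/15.
Trygve predeceased; the 1/15 allotted to Trygve's branch passes to Trygve's issue by representation.
The 1/15 is divided into 3 equal shares of 1/45 among Kolbein, Ylva, Gudrun.
Kolbein is living and takes 1/45.
Ylva is living and takes 1/45.
Gudrun is living and takes 1/45.
Hallvard is living and takes 1/15.
Tove is living and takes 1/5.
Dagny is living and takes 1/5.
Hakon predeceased; the 1/5 allotted to Hakon's branch passes to Hakon's issue by representation.
The 1/5 is divided into 2 equal shares of 1/10 among Jorunn, Ragna.
Jorunn is living and takes 1/10.
Ragna is living and takes 1/10.
Liv is living and takes 1/5.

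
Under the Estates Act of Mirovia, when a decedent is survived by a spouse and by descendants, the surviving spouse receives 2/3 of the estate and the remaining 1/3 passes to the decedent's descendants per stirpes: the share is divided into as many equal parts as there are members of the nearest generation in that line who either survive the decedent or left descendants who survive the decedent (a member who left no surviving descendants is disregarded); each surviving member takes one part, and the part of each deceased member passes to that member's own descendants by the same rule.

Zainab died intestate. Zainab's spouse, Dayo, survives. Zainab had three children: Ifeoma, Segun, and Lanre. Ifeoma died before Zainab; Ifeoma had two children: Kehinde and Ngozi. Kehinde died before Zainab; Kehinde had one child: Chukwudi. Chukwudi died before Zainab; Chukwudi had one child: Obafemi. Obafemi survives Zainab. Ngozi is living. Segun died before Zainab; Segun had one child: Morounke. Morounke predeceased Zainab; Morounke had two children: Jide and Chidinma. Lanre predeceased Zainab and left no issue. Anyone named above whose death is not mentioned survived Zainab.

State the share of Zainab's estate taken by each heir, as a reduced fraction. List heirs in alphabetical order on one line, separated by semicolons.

Chidinma 1/12; Dayo 2/3; Jide 1/12; Ngozi 1/12; Obafemi 1/12

Dayo, as surviving spouse, takes 2/3.
The remaining 1/3 passes to Zainab's descendants per stirpes.
Lanre left no surviving issue, so that branch lapses and is disregarded.
The 1/3 is divided into 2 equal shares of 1/6 among Ifeoma, Segun.
Ifeoma predeceased; the 1/6 allotted to Ifeoma's branch passes to Ifeoma's issue by representation.
The 1/6 is divided into 2 equal shares of 1/12 among Kehinde, Ngozi.
Kehinde predeceased; the 1/12 allotted to Kehinde's branch passes to Kehinde's issue by representation.
Chukwudi's line is the sole branch at this level, so the full 1/12 passes to Chukwudi's issue by representation.
Obafemi is the sole taker at this level and receives the full 1/12.
Ngozi is living and takes 1/12.
Segun predeceased; the 1/6 allotted to Segun's branch passes to Segun's issue by representation.
Morounke's line is the sole branch at this level, so the full 1/6 passes to Morounke's issue by representation.
The 1/6 is divided into 2 equal shares of 1/12 among Jide, Chidinma.
Jide is living and takes 1/12.
Chidinma is living and takes 1/12.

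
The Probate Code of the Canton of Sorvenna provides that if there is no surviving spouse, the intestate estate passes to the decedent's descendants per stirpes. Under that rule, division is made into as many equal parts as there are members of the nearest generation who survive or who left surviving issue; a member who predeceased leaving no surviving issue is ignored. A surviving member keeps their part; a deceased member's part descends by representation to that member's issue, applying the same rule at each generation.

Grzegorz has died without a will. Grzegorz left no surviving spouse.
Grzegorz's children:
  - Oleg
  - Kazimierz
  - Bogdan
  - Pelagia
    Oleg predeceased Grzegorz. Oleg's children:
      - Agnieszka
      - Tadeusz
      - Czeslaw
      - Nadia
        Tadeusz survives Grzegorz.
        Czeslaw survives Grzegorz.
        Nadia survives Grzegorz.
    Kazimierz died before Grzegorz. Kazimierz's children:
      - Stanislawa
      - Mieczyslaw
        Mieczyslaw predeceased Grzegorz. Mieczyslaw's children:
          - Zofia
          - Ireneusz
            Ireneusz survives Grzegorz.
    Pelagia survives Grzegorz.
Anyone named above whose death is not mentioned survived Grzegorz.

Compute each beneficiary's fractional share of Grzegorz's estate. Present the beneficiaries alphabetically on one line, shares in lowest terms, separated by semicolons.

There is no surviving spouse, so the entire estate passes to Grzegorz's descendants per stirpes.
The estate is divided into 4 equal shares of 1/4 among Oleg, Kazimierz, Bogdan, Pelagia.
Oleg predeceased; the 1/4 allotted to Oleg's branch passes to Oleg's issue by representation.
The 1/4 is divided into 4 equal shares of 1/16 among Agnieszka, Tadeusz, Czeslaw, Nadia.
Agnieszka is living and takes 1/16.
Tadeusz is living and takes 1/16.
Czeslaw is living and takes 1/16.
Nadia is living and takes 1/16.
Kazimierz predeceased; the 1/4 allotted to Kazimierz's branch passes to Kazimierz's issue by representation.
The 1/4 is divided into 2 equal shares of 1/8 among Stanislawa, Mieczyslaw.
Stanislawa is living and takes 1/8.
Mieczyslaw predeceased; the 1/8 allotted to Mieczyslaw's branch passes to Mieczyslaw's issue by representation.
The 1/8 is divided into 2 equal shares of 1/16 among Zofia, Ireneusz.
Zofia is living and takes 1/16.
Ireneusz is living and takes 1/16.
Bogdan is living and takes 1/4.
Pelagia is living and takes 1/4.

Agnieszka 1/16; Bogdan 1/4; Czeslaw 1/16; Ireneusz 1/16; Nadia 1/16; Pelagia 1/4; Stanislawa 1/8; Tadeusz 1/16; Zofia 1/16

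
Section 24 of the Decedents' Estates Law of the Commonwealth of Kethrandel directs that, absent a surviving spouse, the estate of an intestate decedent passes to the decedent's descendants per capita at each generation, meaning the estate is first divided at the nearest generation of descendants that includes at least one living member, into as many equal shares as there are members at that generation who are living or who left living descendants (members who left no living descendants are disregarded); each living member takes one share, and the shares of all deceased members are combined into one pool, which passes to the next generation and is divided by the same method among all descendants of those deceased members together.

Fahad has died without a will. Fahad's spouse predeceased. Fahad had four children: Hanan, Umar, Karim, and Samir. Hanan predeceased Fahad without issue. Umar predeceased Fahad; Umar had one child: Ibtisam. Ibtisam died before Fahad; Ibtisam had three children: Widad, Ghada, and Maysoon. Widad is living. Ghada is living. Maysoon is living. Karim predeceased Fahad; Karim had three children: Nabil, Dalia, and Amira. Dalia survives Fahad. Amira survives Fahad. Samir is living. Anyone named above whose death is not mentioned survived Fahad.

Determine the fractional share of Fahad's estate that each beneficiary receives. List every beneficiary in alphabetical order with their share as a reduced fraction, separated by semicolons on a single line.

Amira 1/6; Dalia 1/6; Ghada 1/18; Maysoon 1/18; Nabil 1/6; Samir 1/3; Widad 1/18

There is no surviving spouse, so the entire estate passes to Fahad's descendants per capita at each generation.
At generation 1 (Umar, Karim, Samir) there are 3 shares of (1)/3 = 1/3 each.
Living: Samir — each takes 1/3.
Deceased: Umar and Karim. Their combined 2/3 is pooled and carried to generation 2.
At generation 2 (Ibtisam, Nabil, Dalia, Amira) there are 4 shares of (2/3)/4 = 1/6 each.
Living: Nabil, Dalia, and Amira — each takes 1/6.
Deceased: Ibtisam. That 1/6 share is carried to generation 3.
At generation 3 (Widad, Ghada, Maysoon) there are 3 shares of (1/6)/3 = 1/18 each.
Living: Widad, Ghada, and Maysoon — each takes 1/18.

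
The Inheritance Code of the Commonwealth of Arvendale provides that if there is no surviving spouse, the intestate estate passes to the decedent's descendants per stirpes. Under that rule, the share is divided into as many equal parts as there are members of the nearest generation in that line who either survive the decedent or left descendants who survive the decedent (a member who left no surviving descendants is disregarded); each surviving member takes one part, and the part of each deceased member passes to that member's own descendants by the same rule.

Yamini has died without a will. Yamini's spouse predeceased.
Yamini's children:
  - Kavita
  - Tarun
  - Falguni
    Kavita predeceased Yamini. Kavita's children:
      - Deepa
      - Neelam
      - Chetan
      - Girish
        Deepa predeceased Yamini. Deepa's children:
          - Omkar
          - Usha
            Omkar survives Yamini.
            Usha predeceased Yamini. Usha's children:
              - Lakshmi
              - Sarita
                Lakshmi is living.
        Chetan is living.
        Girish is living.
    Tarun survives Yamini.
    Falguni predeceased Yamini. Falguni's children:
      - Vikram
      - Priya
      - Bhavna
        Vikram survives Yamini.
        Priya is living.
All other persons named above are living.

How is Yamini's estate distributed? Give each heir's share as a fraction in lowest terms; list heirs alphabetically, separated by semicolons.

Bhavna 1/9; Chetan 1/12; Girish 1/12; Lakshmi 1/48; Neelam 1/12; Omkar 1/24; Priya 1/9; Sarita 1/48; Tarun 1/3; Vikram 1/9

There is no surviving spouse, so the entire estate passes to Yamini's descendants per stirpes.
The estate is divided into 3 equal shares of 1/3 among Kavita, Tarun, Falguni.
Kavita predeceased; the 1/3 allotted to Kavita's branch passes to Kavita's issue by representation.
The 1/3 is divided into 4 equal shares of 1/12 among Deepa, Neelam, Chetan, Girish.
Deepa predeceased; the 1/12 allotted to Deepa's branch passes to Deepa's issue by representation.
The 1/12 is divided into 2 equal shares of 1/24 among Omkar, Usha.
Omkar is living and takes 1/24.
Usha predeceased; the 1/24 allotted to Usha's branch passes to Usha's issue by representation.
The 1/24 is divided into 2 equal shares of 1/48 among Lakshmi, Sarita.
Lakshmi is living and takes 1/48.
Sarita is living and takes 1/48.
Neelam is living and takes 1/12.
Chetan is living and takes 1/12.
Girish is living and takes 1/12.
Tarun is living and takes 1/3.
Falguni predeceased; the 1/3 allotted to Falguni's branch passes to Falguni's issue by representation.
The 1/3 is divided into 3 equal shares of 1/9 among Vikram, Priya, Bhavna.
Vikram is living and takes 1/9.
Priya is living and takes 1/9.
Bhavna is living and takes 1/9.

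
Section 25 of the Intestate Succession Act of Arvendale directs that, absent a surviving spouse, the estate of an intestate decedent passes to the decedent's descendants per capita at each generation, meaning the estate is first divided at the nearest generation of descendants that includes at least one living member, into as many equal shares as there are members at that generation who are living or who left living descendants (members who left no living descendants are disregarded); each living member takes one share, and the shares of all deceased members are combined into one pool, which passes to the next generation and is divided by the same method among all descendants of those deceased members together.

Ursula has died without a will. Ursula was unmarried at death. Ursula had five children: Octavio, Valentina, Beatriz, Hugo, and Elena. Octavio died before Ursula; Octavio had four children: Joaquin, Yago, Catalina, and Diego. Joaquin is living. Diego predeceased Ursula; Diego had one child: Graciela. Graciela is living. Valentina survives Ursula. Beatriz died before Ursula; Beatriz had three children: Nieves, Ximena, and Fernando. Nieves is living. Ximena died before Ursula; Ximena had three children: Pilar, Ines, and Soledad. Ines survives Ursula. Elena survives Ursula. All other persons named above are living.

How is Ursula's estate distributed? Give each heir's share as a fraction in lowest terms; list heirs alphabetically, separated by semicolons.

Catalina 2/35; Elena 1/5; Fernando 2/35; Graciela 1/35; Hugo 1/5; Ines 1/35; Joaquin 2/35; Nieves 2/35; Pilar 1/35; Soledad 1/35; Valentina 1/5; Yago 2/35

There is no surviving spouse, so the entire estate passes to Ursula's descendants per capita at each generation.
At generation 1 (Octavio, Valentina, Beatriz, Hugo, Elena) there are 5 shares of (1)/5 = 1/5 each.
Living: Valentina, Hugo, and Elena — each takes 1/5.
Deceased: Octavio and Beatriz. Their combined 2/5 is pooled and carried to generation 2.
At generation 2 (Joaquin, Yago, Catalina, Diego, Nieves, Ximena, Fernando) there are 7 shares of (2/5)/7 = 2/35 each.
Living: Joaquin, Yago, Catalina, Nieves, and Fernando — each takes 2/35.
Deceased: Diego and Ximena. Their combined 4/35 is pooled and carried to generation 3.
At generation 3 (Graciela, Pilar, Ines, Soledad) there are 4 shares of (4/35)/4 = 1/35 each.
Living: Graciela, Pilar, Ines, and Soledad — each takes 1/35.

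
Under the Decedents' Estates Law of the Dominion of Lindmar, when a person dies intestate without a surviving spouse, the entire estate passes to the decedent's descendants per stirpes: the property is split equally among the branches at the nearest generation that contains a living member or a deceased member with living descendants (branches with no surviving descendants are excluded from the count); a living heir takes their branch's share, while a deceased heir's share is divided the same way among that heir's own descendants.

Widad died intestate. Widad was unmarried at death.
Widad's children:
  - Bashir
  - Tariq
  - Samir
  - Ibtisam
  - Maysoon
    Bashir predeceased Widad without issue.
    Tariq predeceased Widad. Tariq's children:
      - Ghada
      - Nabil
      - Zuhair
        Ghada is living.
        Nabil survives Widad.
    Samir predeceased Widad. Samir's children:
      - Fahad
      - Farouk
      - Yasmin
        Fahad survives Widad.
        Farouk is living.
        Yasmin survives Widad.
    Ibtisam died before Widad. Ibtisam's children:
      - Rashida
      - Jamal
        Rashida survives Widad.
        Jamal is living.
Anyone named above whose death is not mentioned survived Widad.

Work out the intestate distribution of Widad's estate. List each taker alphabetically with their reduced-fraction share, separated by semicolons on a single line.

There is no surviving spouse, so the entire estate passes to Widad's descendants per stirpes.
Bashir left no surviving issue, so that branch lapses and is disregarded.
The estate is divided into 4 equal shares of 1/4 among Tariq, Samir, Ibtisam, Maysoon.
Tariq predeceased; the 1/4 allotted to Tariq's branch passes to Tariq's issue by representation.
The 1/4 is divided into 3 equal shares of 1/12 among Ghada, Nabil, Zuhair.
Ghada is living and takes 1/12.
Nabil is living and takes 1/12.
Zuhair is living and takes 1/12.
Samir predeceased; the 1/4 allotted to Samir's branch passes to Samir's issue by representation.
The 1/4 is divided into 3 equal shares of 1/12 among Fahad, Farouk, Yasmin.
Fahad is living and takes 1/12.
Farouk is living and takes 1/12.
Yasmin is living and takes 1/12.
Ibtisam predeceased; the 1/4 allotted to Ibtisam's branch passes to Ibtisam's issue by representation.
The 1/4 is divided into 2 equal shares of 1/8 among Rashida, Jamal.
Rashida is living and takes 1/8.
Jamal is living and takes 1/8.
Maysoon is living and takes 1/4.

Fahad 1/12; Farouk 1/12; Ghada 1/12; Jamal 1/8; Maysoon 1/4; Nabil 1/12; Rashida 1/8; Yasmin 1/12; Zuhair 1/12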